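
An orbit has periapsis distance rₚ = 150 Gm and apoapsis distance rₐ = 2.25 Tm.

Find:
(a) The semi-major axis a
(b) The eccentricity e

Convert to SI: rₚ = 150 Gm = 1.5e+11 m; rₐ = 2.25 Tm = 2.25e+12 m.
(a) a = (rₚ + rₐ) / 2 = (1.5e+11 + 2.25e+12) / 2 ≈ 1.2e+12 m = 1.2 Tm.
(b) e = (rₐ − rₚ) / (rₐ + rₚ) = (2.25e+12 − 1.5e+11) / (2.25e+12 + 1.5e+11) ≈ 0.875.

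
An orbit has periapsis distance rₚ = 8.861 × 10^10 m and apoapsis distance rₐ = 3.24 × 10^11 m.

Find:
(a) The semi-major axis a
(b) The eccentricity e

(a) a = (rₚ + rₐ) / 2 = (8.861e+10 + 3.24e+11) / 2 ≈ 2.063e+11 m = 2.063 × 10^11 m.
(b) e = (rₐ − rₚ) / (rₐ + rₚ) = (3.24e+11 − 8.861e+10) / (3.24e+11 + 8.861e+10) ≈ 0.5705.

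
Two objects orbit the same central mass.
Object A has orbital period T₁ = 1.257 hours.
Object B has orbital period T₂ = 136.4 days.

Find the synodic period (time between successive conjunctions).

Convert to SI: T₁ = 1.257 hours = 4525.2 s; T₂ = 136.4 days = 1.1785e+07 s.
T_syn = |T₁ · T₂ / (T₁ − T₂)|.
T_syn = |4525.2 · 1.1785e+07 / (4525.2 − 1.1785e+07)| s ≈ 4527 s = 1.257 hours.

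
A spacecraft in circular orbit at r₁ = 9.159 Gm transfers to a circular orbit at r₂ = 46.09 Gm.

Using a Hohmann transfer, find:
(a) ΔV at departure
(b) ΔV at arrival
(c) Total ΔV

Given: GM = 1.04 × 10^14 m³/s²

Convert to SI: r₁ = 9.159 Gm = 9.159e+09 m; r₂ = 46.09 Gm = 4.609e+10 m.
Transfer semi-major axis: a_t = (r₁ + r₂)/2 = (9.159e+09 + 4.609e+10)/2 = 2.76245e+10 m.
Circular speeds: v₁ = √(GM/r₁) = 106.56 m/s, v₂ = √(GM/r₂) = 47.5022 m/s.
Transfer speeds (vis-viva v² = GM(2/r − 1/a_t)): v₁ᵗ = 137.641 m/s, v₂ᵗ = 27.3521 m/s.
(a) ΔV₁ = |v₁ᵗ − v₁| ≈ 31.08 m/s = 31.08 m/s.
(b) ΔV₂ = |v₂ − v₂ᵗ| ≈ 20.15 m/s = 20.15 m/s.
(c) ΔV_total = ΔV₁ + ΔV₂ ≈ 51.23 m/s = 51.23 m/s.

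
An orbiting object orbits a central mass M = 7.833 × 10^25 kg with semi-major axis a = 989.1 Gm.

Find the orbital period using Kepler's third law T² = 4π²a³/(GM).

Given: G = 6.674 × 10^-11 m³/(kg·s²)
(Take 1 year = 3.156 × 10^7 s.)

Convert to SI: a = 989.1 Gm = 9.891e+11 m.
GM = G · M = 6.674e-11 · 7.833e+25 = 5.22774e+15 m³/s².
Kepler's third law: T = 2π √(a³ / GM).
Substituting a = 9.891e+11 m and GM = 5.22774e+15 m³/s²:
T = 2π √((9.891e+11)³ / 5.22774e+15) s
T ≈ 8.548e+10 s = 2709 years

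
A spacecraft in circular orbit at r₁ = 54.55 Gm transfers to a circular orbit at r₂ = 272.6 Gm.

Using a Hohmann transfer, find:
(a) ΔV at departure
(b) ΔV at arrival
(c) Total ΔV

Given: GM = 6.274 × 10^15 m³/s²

Convert to SI: r₁ = 54.55 Gm = 5.455e+10 m; r₂ = 272.6 Gm = 2.726e+11 m.
Transfer semi-major axis: a_t = (r₁ + r₂)/2 = (5.455e+10 + 2.726e+11)/2 = 1.63575e+11 m.
Circular speeds: v₁ = √(GM/r₁) = 339.137 m/s, v₂ = √(GM/r₂) = 151.708 m/s.
Transfer speeds (vis-viva v² = GM(2/r − 1/a_t)): v₁ᵗ = 437.804 m/s, v₂ᵗ = 87.6089 m/s.
(a) ΔV₁ = |v₁ᵗ − v₁| ≈ 98.67 m/s = 98.67 m/s.
(b) ΔV₂ = |v₂ − v₂ᵗ| ≈ 64.1 m/s = 64.1 m/s.
(c) ΔV_total = ΔV₁ + ΔV₂ ≈ 162.8 m/s = 162.8 m/s.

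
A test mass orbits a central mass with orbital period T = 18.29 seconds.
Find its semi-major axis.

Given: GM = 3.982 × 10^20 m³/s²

Invert Kepler's third law: a = (GM · T² / (4π²))^(1/3).
Substituting T = 18.29 s and GM = 3.982e+20 m³/s²:
a = (3.982e+20 · (18.29)² / (4π²))^(1/3) m
a ≈ 1.5e+07 m = 15 Mm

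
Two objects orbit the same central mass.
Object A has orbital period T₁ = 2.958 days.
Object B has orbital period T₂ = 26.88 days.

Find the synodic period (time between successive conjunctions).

Convert to SI: T₁ = 2.958 days = 255571 s; T₂ = 26.88 days = 2.32243e+06 s.
T_syn = |T₁ · T₂ / (T₁ − T₂)|.
T_syn = |255571 · 2.32243e+06 / (255571 − 2.32243e+06)| s ≈ 2.872e+05 s = 3.324 days.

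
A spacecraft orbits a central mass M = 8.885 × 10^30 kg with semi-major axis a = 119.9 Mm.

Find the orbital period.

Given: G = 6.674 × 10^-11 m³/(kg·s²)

Convert to SI: a = 119.9 Mm = 1.199e+08 m.
GM = G · M = 6.674e-11 · 8.885e+30 = 5.92985e+20 m³/s².
Kepler's third law: T = 2π √(a³ / GM).
Substituting a = 1.199e+08 m and GM = 5.92985e+20 m³/s²:
T = 2π √((1.199e+08)³ / 5.92985e+20) s
T ≈ 338.8 s = 5.646 minutes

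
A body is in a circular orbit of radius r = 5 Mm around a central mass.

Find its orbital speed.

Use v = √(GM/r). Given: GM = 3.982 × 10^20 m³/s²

Convert to SI: r = 5 Mm = 5e+06 m.
For a circular orbit, gravity supplies the centripetal force, so v = √(GM / r).
v = √(3.982e+20 / 5e+06) m/s ≈ 8.924e+06 m/s = 8924 km/s.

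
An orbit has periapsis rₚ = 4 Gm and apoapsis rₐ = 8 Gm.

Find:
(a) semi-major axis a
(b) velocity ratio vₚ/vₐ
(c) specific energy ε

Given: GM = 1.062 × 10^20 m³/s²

Convert to SI: rₚ = 4 Gm = 4e+09 m; rₐ = 8 Gm = 8e+09 m.
(a) a = (rₚ + rₐ)/2 = (4e+09 + 8e+09)/2 ≈ 6e+09 m
(b) Conservation of angular momentum (rₚvₚ = rₐvₐ) gives vₚ/vₐ = rₐ/rₚ = 8e+09/4e+09 ≈ 2
(c) With a = (rₚ + rₐ)/2 = 6e+09 m, ε = −GM/(2a) = −1.062e+20/(2 · 6e+09) J/kg ≈ -8.85e+09 J/kg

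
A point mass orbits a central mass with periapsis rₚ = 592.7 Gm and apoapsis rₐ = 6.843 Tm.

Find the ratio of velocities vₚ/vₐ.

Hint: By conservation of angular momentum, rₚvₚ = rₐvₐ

Convert to SI: rₚ = 592.7 Gm = 5.927e+11 m; rₐ = 6.843 Tm = 6.843e+12 m.
Conservation of angular momentum gives rₚvₚ = rₐvₐ, so vₚ/vₐ = rₐ/rₚ.
vₚ/vₐ = 6.843e+12 / 5.927e+11 ≈ 11.55.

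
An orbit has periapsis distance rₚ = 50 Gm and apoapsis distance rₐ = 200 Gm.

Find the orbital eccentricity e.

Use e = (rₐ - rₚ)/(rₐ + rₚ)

Convert to SI: rₚ = 50 Gm = 5e+10 m; rₐ = 200 Gm = 2e+11 m.
e = (rₐ − rₚ) / (rₐ + rₚ).
e = (2e+11 − 5e+10) / (2e+11 + 5e+10) = 1.5e+11 / 2.5e+11 ≈ 0.6.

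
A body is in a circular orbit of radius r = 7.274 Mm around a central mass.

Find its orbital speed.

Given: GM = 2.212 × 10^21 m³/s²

Convert to SI: r = 7.274 Mm = 7.274e+06 m.
For a circular orbit, gravity supplies the centripetal force, so v = √(GM / r).
v = √(2.212e+21 / 7.274e+06) m/s ≈ 1.744e+07 m/s = 1.744e+04 km/s.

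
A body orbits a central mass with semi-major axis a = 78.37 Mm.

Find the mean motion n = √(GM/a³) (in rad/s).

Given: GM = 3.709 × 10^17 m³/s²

Convert to SI: a = 78.37 Mm = 7.837e+07 m.
n = √(GM / a³).
n = √(3.709e+17 / (7.837e+07)³) rad/s ≈ 0.0008778 rad/s.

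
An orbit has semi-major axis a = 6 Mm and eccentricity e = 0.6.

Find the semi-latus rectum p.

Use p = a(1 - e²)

Convert to SI: a = 6 Mm = 6e+06 m.
p = a (1 − e²).
p = 6e+06 · (1 − (0.6)²) = 6e+06 · 0.64 ≈ 3.84e+06 m = 3.84 Mm.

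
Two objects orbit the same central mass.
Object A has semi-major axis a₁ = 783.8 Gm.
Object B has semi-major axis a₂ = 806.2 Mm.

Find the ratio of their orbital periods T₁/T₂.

Convert to SI: a₁ = 783.8 Gm = 7.838e+11 m; a₂ = 806.2 Mm = 8.062e+08 m.
From Kepler's third law, (T₁/T₂)² = (a₁/a₂)³, so T₁/T₂ = (a₁/a₂)^(3/2).
a₁/a₂ = 7.838e+11 / 8.062e+08 = 972.215.
T₁/T₂ = (972.215)^(3/2) ≈ 3.031e+04.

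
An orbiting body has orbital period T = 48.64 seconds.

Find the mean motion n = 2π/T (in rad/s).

n = 2π / T.
n = 2π / 48.64 s ≈ 0.1292 rad/s.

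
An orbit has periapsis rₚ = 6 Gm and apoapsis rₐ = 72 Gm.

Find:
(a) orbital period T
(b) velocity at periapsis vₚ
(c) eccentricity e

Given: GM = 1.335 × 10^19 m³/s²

Convert to SI: rₚ = 6 Gm = 6e+09 m; rₐ = 72 Gm = 7.2e+10 m.
(a) With a = (rₚ + rₐ)/2 = 3.9e+10 m, T = 2π √(a³/GM) = 2π √((3.9e+10)³/1.335e+19) s ≈ 1.324e+07 s
(b) With a = (rₚ + rₐ)/2 = 3.9e+10 m, vₚ = √(GM (2/rₚ − 1/a)) = √(1.335e+19 · (2/6e+09 − 1/3.9e+10)) m/s ≈ 6.409e+04 m/s
(c) e = (rₐ − rₚ)/(rₐ + rₚ) = (7.2e+10 − 6e+09)/(7.2e+10 + 6e+09) ≈ 0.8462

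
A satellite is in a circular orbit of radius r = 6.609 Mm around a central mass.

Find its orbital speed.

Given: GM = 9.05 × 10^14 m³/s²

Convert to SI: r = 6.609 Mm = 6.609e+06 m.
For a circular orbit, gravity supplies the centripetal force, so v = √(GM / r).
v = √(9.05e+14 / 6.609e+06) m/s ≈ 1.17e+04 m/s = 11.7 km/s.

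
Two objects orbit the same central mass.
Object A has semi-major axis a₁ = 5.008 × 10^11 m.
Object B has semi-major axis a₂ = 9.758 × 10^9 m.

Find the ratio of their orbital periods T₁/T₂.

From Kepler's third law, (T₁/T₂)² = (a₁/a₂)³, so T₁/T₂ = (a₁/a₂)^(3/2).
a₁/a₂ = 5.008e+11 / 9.758e+09 = 51.322.
T₁/T₂ = (51.322)^(3/2) ≈ 367.7.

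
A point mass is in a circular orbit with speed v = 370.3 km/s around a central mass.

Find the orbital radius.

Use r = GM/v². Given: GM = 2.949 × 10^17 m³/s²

Convert to SI: v = 370.3 km/s = 370300 m/s.
For a circular orbit, v² = GM / r, so r = GM / v².
r = 2.949e+17 / (370300)² m ≈ 2.151e+06 m = 2.151 Mm.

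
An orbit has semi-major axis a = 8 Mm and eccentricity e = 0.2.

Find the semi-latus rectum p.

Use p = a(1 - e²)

Convert to SI: a = 8 Mm = 8e+06 m.
p = a (1 − e²).
p = 8e+06 · (1 − (0.2)²) = 8e+06 · 0.96 ≈ 7.68e+06 m = 7.68 Mm.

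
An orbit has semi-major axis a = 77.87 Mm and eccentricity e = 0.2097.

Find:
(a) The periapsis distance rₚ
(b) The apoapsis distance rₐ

Convert to SI: a = 77.87 Mm = 7.787e+07 m.
(a) rₚ = a(1 − e) = 7.787e+07 · (1 − 0.2097) = 7.787e+07 · 0.7903 ≈ 6.154e+07 m = 61.54 Mm.
(b) rₐ = a(1 + e) = 7.787e+07 · (1 + 0.2097) = 7.787e+07 · 1.2097 ≈ 9.42e+07 m = 94.2 Mm.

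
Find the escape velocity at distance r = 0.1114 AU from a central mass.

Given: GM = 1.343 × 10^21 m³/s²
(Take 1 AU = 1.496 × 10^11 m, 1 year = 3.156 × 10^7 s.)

Convert to SI: r = 0.1114 AU = 1.66654e+10 m.
Escape velocity comes from setting total energy to zero: ½v² − GM/r = 0 ⇒ v_esc = √(2GM / r).
v_esc = √(2 · 1.343e+21 / 1.66654e+10) m/s ≈ 4.015e+05 m/s = 84.69 AU/year.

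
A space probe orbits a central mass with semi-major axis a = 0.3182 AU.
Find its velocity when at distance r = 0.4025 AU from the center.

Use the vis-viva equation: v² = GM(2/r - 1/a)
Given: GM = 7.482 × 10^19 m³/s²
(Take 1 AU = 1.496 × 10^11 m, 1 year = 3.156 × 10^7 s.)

Convert to SI: a = 0.3182 AU = 4.76027e+10 m; r = 0.4025 AU = 6.0214e+10 m.
Vis-viva: v = √(GM · (2/r − 1/a)).
2/r − 1/a = 2/6.0214e+10 − 1/4.76027e+10 = 1.22077e-11 m⁻¹.
v = √(7.482e+19 · 1.22077e-11) m/s ≈ 3.022e+04 m/s = 6.376 AU/year.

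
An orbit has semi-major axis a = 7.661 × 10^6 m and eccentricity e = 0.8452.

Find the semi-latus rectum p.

p = a (1 − e²).
p = 7.661e+06 · (1 − (0.8452)²) = 7.661e+06 · 0.285637 ≈ 2.188e+06 m = 2.188 × 10^6 m.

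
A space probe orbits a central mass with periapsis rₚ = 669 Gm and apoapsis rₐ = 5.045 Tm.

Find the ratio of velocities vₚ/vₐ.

Convert to SI: rₚ = 669 Gm = 6.69e+11 m; rₐ = 5.045 Tm = 5.045e+12 m.
Conservation of angular momentum gives rₚvₚ = rₐvₐ, so vₚ/vₐ = rₐ/rₚ.
vₚ/vₐ = 5.045e+12 / 6.69e+11 ≈ 7.541.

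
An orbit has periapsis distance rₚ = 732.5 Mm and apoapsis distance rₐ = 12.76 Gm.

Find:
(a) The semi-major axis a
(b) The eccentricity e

Convert to SI: rₚ = 732.5 Mm = 7.325e+08 m; rₐ = 12.76 Gm = 1.276e+10 m.
(a) a = (rₚ + rₐ) / 2 = (7.325e+08 + 1.276e+10) / 2 ≈ 6.746e+09 m = 6.746 Gm.
(b) e = (rₐ − rₚ) / (rₐ + rₚ) = (1.276e+10 − 7.325e+08) / (1.276e+10 + 7.325e+08) ≈ 0.8914.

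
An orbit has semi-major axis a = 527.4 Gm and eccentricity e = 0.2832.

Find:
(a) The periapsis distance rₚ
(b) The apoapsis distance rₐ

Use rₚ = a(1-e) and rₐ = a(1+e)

Convert to SI: a = 527.4 Gm = 5.274e+11 m.
(a) rₚ = a(1 − e) = 5.274e+11 · (1 − 0.2832) = 5.274e+11 · 0.7168 ≈ 3.78e+11 m = 378 Gm.
(b) rₐ = a(1 + e) = 5.274e+11 · (1 + 0.2832) = 5.274e+11 · 1.2832 ≈ 6.768e+11 m = 676.8 Gm.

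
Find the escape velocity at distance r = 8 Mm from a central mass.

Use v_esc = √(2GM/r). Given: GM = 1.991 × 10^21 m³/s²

Convert to SI: r = 8 Mm = 8e+06 m.
Escape velocity comes from setting total energy to zero: ½v² − GM/r = 0 ⇒ v_esc = √(2GM / r).
v_esc = √(2 · 1.991e+21 / 8e+06) m/s ≈ 2.231e+07 m/s = 2.231e+04 km/s.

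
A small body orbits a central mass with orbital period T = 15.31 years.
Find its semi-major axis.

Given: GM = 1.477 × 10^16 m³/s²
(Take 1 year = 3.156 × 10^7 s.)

Convert to SI: T = 15.31 years = 4.83184e+08 s.
Invert Kepler's third law: a = (GM · T² / (4π²))^(1/3).
Substituting T = 4.83184e+08 s and GM = 1.477e+16 m³/s²:
a = (1.477e+16 · (4.83184e+08)² / (4π²))^(1/3) m
a ≈ 4.437e+10 m = 44.37 Gm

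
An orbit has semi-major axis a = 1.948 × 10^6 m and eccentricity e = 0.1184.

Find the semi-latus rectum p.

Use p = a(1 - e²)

p = a (1 − e²).
p = 1.948e+06 · (1 − (0.1184)²) = 1.948e+06 · 0.985981 ≈ 1.921e+06 m = 1.921 × 10^6 m.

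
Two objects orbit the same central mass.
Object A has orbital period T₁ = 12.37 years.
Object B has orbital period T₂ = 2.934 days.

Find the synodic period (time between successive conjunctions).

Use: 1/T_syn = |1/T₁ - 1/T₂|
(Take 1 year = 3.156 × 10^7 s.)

Convert to SI: T₁ = 12.37 years = 3.90397e+08 s; T₂ = 2.934 days = 253498 s.
T_syn = |T₁ · T₂ / (T₁ − T₂)|.
T_syn = |3.90397e+08 · 253498 / (3.90397e+08 − 253498)| s ≈ 2.537e+05 s = 2.936 days.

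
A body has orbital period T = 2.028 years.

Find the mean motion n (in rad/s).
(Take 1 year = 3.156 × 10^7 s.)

Convert to SI: T = 2.028 years = 6.40037e+07 s.
n = 2π / T.
n = 2π / 6.40037e+07 s ≈ 9.817e-08 rad/s.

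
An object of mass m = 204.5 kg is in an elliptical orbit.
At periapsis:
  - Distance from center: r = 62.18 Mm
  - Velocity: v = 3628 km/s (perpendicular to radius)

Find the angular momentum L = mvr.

Convert to SI: r = 62.18 Mm = 6.218e+07 m; v = 3628 km/s = 3.628e+06 m/s.
Since v is perpendicular to r, L = m · v · r.
L = 204.5 · 3.628e+06 · 6.218e+07 kg·m²/s ≈ 4.613e+16 kg·m²/s.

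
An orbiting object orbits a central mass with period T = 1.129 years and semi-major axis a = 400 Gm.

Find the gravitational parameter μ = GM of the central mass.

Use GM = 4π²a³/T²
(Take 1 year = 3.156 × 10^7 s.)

Convert to SI: T = 1.129 years = 3.56312e+07 s; a = 400 Gm = 4e+11 m.
GM = 4π² · a³ / T².
GM = 4π² · (4e+11)³ / (3.56312e+07)² m³/s² ≈ 1.99e+21 m³/s² = 1.99 × 10^21 m³/s².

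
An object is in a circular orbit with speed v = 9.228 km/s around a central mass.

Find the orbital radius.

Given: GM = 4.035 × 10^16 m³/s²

Convert to SI: v = 9.228 km/s = 9228 m/s.
For a circular orbit, v² = GM / r, so r = GM / v².
r = 4.035e+16 / (9228)² m ≈ 4.738e+08 m = 473.8 Mm.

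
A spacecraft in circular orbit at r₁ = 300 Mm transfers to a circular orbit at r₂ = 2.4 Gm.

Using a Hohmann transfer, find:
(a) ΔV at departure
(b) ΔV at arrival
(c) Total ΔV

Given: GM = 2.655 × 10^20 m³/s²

Convert to SI: r₁ = 300 Mm = 3e+08 m; r₂ = 2.4 Gm = 2.4e+09 m.
Transfer semi-major axis: a_t = (r₁ + r₂)/2 = (3e+08 + 2.4e+09)/2 = 1.35e+09 m.
Circular speeds: v₁ = √(GM/r₁) = 940744 m/s, v₂ = √(GM/r₂) = 332603 m/s.
Transfer speeds (vis-viva v² = GM(2/r − 1/a_t)): v₁ᵗ = 1.25433e+06 m/s, v₂ᵗ = 156791 m/s.
(a) ΔV₁ = |v₁ᵗ − v₁| ≈ 3.136e+05 m/s = 313.6 km/s.
(b) ΔV₂ = |v₂ − v₂ᵗ| ≈ 1.758e+05 m/s = 175.8 km/s.
(c) ΔV_total = ΔV₁ + ΔV₂ ≈ 4.894e+05 m/s = 489.4 km/s.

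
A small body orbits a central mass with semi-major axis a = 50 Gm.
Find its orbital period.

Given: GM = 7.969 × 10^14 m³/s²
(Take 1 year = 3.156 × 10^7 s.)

Convert to SI: a = 50 Gm = 5e+10 m.
Kepler's third law: T = 2π √(a³ / GM).
Substituting a = 5e+10 m and GM = 7.969e+14 m³/s²:
T = 2π √((5e+10)³ / 7.969e+14) s
T ≈ 2.488e+09 s = 78.85 years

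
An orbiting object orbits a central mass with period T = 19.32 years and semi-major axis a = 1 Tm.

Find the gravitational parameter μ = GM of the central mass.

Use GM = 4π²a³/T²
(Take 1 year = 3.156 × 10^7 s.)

Convert to SI: T = 19.32 years = 6.09739e+08 s; a = 1 Tm = 1e+12 m.
GM = 4π² · a³ / T².
GM = 4π² · (1e+12)³ / (6.09739e+08)² m³/s² ≈ 1.062e+20 m³/s² = 1.062 × 10^20 m³/s².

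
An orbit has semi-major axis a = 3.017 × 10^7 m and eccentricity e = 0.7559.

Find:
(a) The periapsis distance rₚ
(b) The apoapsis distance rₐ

(a) rₚ = a(1 − e) = 3.017e+07 · (1 − 0.7559) = 3.017e+07 · 0.2441 ≈ 7.364e+06 m = 7.364 × 10^6 m.
(b) rₐ = a(1 + e) = 3.017e+07 · (1 + 0.7559) = 3.017e+07 · 1.7559 ≈ 5.298e+07 m = 5.298 × 10^7 m.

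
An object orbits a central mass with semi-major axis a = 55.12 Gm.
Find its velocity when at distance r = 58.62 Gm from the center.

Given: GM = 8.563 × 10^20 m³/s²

Convert to SI: a = 55.12 Gm = 5.512e+10 m; r = 58.62 Gm = 5.862e+10 m.
Vis-viva: v = √(GM · (2/r − 1/a)).
2/r − 1/a = 2/5.862e+10 − 1/5.512e+10 = 1.59758e-11 m⁻¹.
v = √(8.563e+20 · 1.59758e-11) m/s ≈ 1.17e+05 m/s = 117 km/s.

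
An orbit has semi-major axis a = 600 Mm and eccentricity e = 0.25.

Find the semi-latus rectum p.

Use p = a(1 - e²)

Convert to SI: a = 600 Mm = 6e+08 m.
p = a (1 − e²).
p = 6e+08 · (1 − (0.25)²) = 6e+08 · 0.9375 ≈ 5.625e+08 m = 562.5 Mm.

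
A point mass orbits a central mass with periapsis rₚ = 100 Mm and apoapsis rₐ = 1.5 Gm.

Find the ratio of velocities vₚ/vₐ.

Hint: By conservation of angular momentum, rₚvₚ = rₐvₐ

Convert to SI: rₚ = 100 Mm = 1e+08 m; rₐ = 1.5 Gm = 1.5e+09 m.
Conservation of angular momentum gives rₚvₚ = rₐvₐ, so vₚ/vₐ = rₐ/rₚ.
vₚ/vₐ = 1.5e+09 / 1e+08 ≈ 15.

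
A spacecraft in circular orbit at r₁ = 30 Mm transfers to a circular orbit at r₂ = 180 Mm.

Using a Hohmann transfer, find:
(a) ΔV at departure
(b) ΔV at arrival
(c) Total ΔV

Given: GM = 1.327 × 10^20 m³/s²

Convert to SI: r₁ = 30 Mm = 3e+07 m; r₂ = 180 Mm = 1.8e+08 m.
Transfer semi-major axis: a_t = (r₁ + r₂)/2 = (3e+07 + 1.8e+08)/2 = 1.05e+08 m.
Circular speeds: v₁ = √(GM/r₁) = 2.10317e+06 m/s, v₂ = √(GM/r₂) = 858616 m/s.
Transfer speeds (vis-viva v² = GM(2/r − 1/a_t)): v₁ᵗ = 2.7537e+06 m/s, v₂ᵗ = 458950 m/s.
(a) ΔV₁ = |v₁ᵗ − v₁| ≈ 6.505e+05 m/s = 650.5 km/s.
(b) ΔV₂ = |v₂ − v₂ᵗ| ≈ 3.997e+05 m/s = 399.7 km/s.
(c) ΔV_total = ΔV₁ + ΔV₂ ≈ 1.05e+06 m/s = 1050 km/s.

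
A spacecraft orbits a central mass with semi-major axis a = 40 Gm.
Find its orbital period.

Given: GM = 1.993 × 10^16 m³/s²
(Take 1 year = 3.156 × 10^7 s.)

Convert to SI: a = 40 Gm = 4e+10 m.
Kepler's third law: T = 2π √(a³ / GM).
Substituting a = 4e+10 m and GM = 1.993e+16 m³/s²:
T = 2π √((4e+10)³ / 1.993e+16) s
T ≈ 3.561e+08 s = 11.28 years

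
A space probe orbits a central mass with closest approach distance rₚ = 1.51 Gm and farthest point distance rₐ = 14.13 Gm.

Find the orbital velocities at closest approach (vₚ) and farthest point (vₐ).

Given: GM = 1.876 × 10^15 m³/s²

Convert to SI: rₚ = 1.51 Gm = 1.51e+09 m; rₐ = 14.13 Gm = 1.413e+10 m.
Use the vis-viva equation v² = GM(2/r − 1/a) with a = (rₚ + rₐ)/2 = (1.51e+09 + 1.413e+10)/2 = 7.82e+09 m.
vₚ = √(GM · (2/rₚ − 1/a)) = √(1.876e+15 · (2/1.51e+09 − 1/7.82e+09)) m/s ≈ 1498 m/s = 1.498 km/s.
vₐ = √(GM · (2/rₐ − 1/a)) = √(1.876e+15 · (2/1.413e+10 − 1/7.82e+09)) m/s ≈ 160.1 m/s = 160.1 m/s.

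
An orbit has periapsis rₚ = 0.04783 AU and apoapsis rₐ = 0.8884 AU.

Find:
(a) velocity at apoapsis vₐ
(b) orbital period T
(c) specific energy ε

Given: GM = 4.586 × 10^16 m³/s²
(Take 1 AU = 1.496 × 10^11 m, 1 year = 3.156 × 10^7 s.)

Convert to SI: rₚ = 0.04783 AU = 7.15537e+09 m; rₐ = 0.8884 AU = 1.32905e+11 m.
(a) With a = (rₚ + rₐ)/2 = 7.003e+10 m, vₐ = √(GM (2/rₐ − 1/a)) = √(4.586e+16 · (2/1.32905e+11 − 1/7.003e+10)) m/s ≈ 187.8 m/s
(b) With a = (rₚ + rₐ)/2 = 7.003e+10 m, T = 2π √(a³/GM) = 2π √((7.003e+10)³/4.586e+16) s ≈ 5.437e+08 s
(c) With a = (rₚ + rₐ)/2 = 7.003e+10 m, ε = −GM/(2a) = −4.586e+16/(2 · 7.003e+10) J/kg ≈ -3.274e+05 J/kg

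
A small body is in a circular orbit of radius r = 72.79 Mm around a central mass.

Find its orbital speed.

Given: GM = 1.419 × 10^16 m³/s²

Convert to SI: r = 72.79 Mm = 7.279e+07 m.
For a circular orbit, gravity supplies the centripetal force, so v = √(GM / r).
v = √(1.419e+16 / 7.279e+07) m/s ≈ 1.396e+04 m/s = 13.96 km/s.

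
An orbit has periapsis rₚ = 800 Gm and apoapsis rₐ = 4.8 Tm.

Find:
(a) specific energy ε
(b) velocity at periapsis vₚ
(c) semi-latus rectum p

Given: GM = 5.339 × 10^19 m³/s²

Convert to SI: rₚ = 800 Gm = 8e+11 m; rₐ = 4.8 Tm = 4.8e+12 m.
(a) With a = (rₚ + rₐ)/2 = 2.8e+12 m, ε = −GM/(2a) = −5.339e+19/(2 · 2.8e+12) J/kg ≈ -9.534e+06 J/kg
(b) With a = (rₚ + rₐ)/2 = 2.8e+12 m, vₚ = √(GM (2/rₚ − 1/a)) = √(5.339e+19 · (2/8e+11 − 1/2.8e+12)) m/s ≈ 1.07e+04 m/s
(c) From a = (rₚ + rₐ)/2 = 2.8e+12 m and e = (rₐ − rₚ)/(rₐ + rₚ) = 0.714286, p = a(1 − e²) = 2.8e+12 · (1 − (0.714286)²) ≈ 1.371e+12 m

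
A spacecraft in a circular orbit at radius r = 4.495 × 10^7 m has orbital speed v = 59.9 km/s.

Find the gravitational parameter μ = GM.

Convert to SI: v = 59.9 km/s = 59900 m/s.
For a circular orbit v² = GM/r, so GM = v² · r.
GM = (59900)² · 4.495e+07 m³/s² ≈ 1.613e+17 m³/s² = 1.613 × 10^17 m³/s².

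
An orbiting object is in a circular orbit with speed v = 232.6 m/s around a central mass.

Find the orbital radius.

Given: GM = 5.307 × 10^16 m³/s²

For a circular orbit, v² = GM / r, so r = GM / v².
r = 5.307e+16 / (232.6)² m ≈ 9.809e+11 m = 980.9 Gm.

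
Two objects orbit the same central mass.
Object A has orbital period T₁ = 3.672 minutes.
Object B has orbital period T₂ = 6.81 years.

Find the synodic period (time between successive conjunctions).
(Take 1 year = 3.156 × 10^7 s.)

Convert to SI: T₁ = 3.672 minutes = 220.32 s; T₂ = 6.81 years = 2.14924e+08 s.
T_syn = |T₁ · T₂ / (T₁ − T₂)|.
T_syn = |220.32 · 2.14924e+08 / (220.32 − 2.14924e+08)| s ≈ 220.3 s = 3.672 minutes.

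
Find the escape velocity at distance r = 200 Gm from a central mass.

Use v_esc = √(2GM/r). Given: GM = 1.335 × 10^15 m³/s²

Convert to SI: r = 200 Gm = 2e+11 m.
Escape velocity comes from setting total energy to zero: ½v² − GM/r = 0 ⇒ v_esc = √(2GM / r).
v_esc = √(2 · 1.335e+15 / 2e+11) m/s ≈ 115.5 m/s = 115.5 m/s.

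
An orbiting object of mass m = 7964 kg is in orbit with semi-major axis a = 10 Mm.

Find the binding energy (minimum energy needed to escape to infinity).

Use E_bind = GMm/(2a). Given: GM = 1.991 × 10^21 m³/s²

Convert to SI: a = 10 Mm = 1e+07 m.
Total orbital energy is E = −GMm/(2a); binding energy is E_bind = −E = GMm/(2a).
E_bind = 1.991e+21 · 7964 / (2 · 1e+07) J ≈ 7.928e+17 J = 792.8 PJ.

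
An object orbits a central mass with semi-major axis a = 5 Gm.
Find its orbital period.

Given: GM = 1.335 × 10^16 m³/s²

Convert to SI: a = 5 Gm = 5e+09 m.
Kepler's third law: T = 2π √(a³ / GM).
Substituting a = 5e+09 m and GM = 1.335e+16 m³/s²:
T = 2π √((5e+09)³ / 1.335e+16) s
T ≈ 1.923e+07 s = 222.5 days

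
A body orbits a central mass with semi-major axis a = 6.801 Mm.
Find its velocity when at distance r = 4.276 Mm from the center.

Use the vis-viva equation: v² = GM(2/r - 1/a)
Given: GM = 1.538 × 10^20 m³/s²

Convert to SI: a = 6.801 Mm = 6.801e+06 m; r = 4.276 Mm = 4.276e+06 m.
Vis-viva: v = √(GM · (2/r − 1/a)).
2/r − 1/a = 2/4.276e+06 − 1/6.801e+06 = 3.2069e-07 m⁻¹.
v = √(1.538e+20 · 3.2069e-07) m/s ≈ 7.023e+06 m/s = 7023 km/s.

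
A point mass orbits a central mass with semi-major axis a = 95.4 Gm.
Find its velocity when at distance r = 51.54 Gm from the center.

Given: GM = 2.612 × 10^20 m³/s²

Convert to SI: a = 95.4 Gm = 9.54e+10 m; r = 51.54 Gm = 5.154e+10 m.
Vis-viva: v = √(GM · (2/r − 1/a)).
2/r − 1/a = 2/5.154e+10 − 1/9.54e+10 = 2.83226e-11 m⁻¹.
v = √(2.612e+20 · 2.83226e-11) m/s ≈ 8.601e+04 m/s = 86.01 km/s.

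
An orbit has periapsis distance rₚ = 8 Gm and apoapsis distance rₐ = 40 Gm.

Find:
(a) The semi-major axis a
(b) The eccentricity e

Convert to SI: rₚ = 8 Gm = 8e+09 m; rₐ = 40 Gm = 4e+10 m.
(a) a = (rₚ + rₐ) / 2 = (8e+09 + 4e+10) / 2 ≈ 2.4e+10 m = 24 Gm.
(b) e = (rₐ − rₚ) / (rₐ + rₚ) = (4e+10 − 8e+09) / (4e+10 + 8e+09) ≈ 0.6667.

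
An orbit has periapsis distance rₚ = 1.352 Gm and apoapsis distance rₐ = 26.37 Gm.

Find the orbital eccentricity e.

Convert to SI: rₚ = 1.352 Gm = 1.352e+09 m; rₐ = 26.37 Gm = 2.637e+10 m.
e = (rₐ − rₚ) / (rₐ + rₚ).
e = (2.637e+10 − 1.352e+09) / (2.637e+10 + 1.352e+09) = 2.5018e+10 / 2.7722e+10 ≈ 0.9025.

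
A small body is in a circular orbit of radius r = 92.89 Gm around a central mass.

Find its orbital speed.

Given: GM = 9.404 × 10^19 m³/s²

Convert to SI: r = 92.89 Gm = 9.289e+10 m.
For a circular orbit, gravity supplies the centripetal force, so v = √(GM / r).
v = √(9.404e+19 / 9.289e+10) m/s ≈ 3.182e+04 m/s = 31.82 km/s.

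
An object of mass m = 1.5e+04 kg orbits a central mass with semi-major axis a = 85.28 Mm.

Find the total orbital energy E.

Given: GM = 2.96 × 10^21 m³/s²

Convert to SI: a = 85.28 Mm = 8.528e+07 m.
E = −GMm / (2a).
E = −2.96e+21 · 1.5e+04 / (2 · 8.528e+07) J ≈ -2.603e+17 J = -260.3 PJ.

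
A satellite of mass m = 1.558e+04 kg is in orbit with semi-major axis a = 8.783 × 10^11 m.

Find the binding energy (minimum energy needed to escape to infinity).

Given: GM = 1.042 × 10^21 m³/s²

Total orbital energy is E = −GMm/(2a); binding energy is E_bind = −E = GMm/(2a).
E_bind = 1.042e+21 · 1.558e+04 / (2 · 8.783e+11) J ≈ 9.242e+12 J = 9.242 TJ.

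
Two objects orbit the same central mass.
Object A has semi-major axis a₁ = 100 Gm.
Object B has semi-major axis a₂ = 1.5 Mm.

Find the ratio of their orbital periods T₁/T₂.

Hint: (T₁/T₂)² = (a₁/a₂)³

Convert to SI: a₁ = 100 Gm = 1e+11 m; a₂ = 1.5 Mm = 1.5e+06 m.
From Kepler's third law, (T₁/T₂)² = (a₁/a₂)³, so T₁/T₂ = (a₁/a₂)^(3/2).
a₁/a₂ = 1e+11 / 1.5e+06 = 66666.7.
T₁/T₂ = (66666.7)^(3/2) ≈ 1.721e+07.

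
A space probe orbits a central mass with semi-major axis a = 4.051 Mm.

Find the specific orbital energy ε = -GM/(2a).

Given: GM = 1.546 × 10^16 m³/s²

Convert to SI: a = 4.051 Mm = 4.051e+06 m.
ε = −GM / (2a).
ε = −1.546e+16 / (2 · 4.051e+06) J/kg ≈ -1.908e+09 J/kg = -1.908 GJ/kg.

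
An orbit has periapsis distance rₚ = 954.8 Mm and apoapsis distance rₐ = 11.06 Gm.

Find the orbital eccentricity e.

Convert to SI: rₚ = 954.8 Mm = 9.548e+08 m; rₐ = 11.06 Gm = 1.106e+10 m.
e = (rₐ − rₚ) / (rₐ + rₚ).
e = (1.106e+10 − 9.548e+08) / (1.106e+10 + 9.548e+08) = 1.01052e+10 / 1.20148e+10 ≈ 0.8411.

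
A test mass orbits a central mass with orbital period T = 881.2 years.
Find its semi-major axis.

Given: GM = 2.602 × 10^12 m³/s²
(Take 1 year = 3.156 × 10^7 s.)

Convert to SI: T = 881.2 years = 2.78107e+10 s.
Invert Kepler's third law: a = (GM · T² / (4π²))^(1/3).
Substituting T = 2.78107e+10 s and GM = 2.602e+12 m³/s²:
a = (2.602e+12 · (2.78107e+10)² / (4π²))^(1/3) m
a ≈ 3.708e+10 m = 37.08 Gm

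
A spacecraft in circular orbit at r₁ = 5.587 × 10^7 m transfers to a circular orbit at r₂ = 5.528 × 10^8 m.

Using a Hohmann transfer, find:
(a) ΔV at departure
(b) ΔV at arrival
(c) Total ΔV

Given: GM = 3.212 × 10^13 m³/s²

Transfer semi-major axis: a_t = (r₁ + r₂)/2 = (5.587e+07 + 5.528e+08)/2 = 3.04335e+08 m.
Circular speeds: v₁ = √(GM/r₁) = 758.226 m/s, v₂ = √(GM/r₂) = 241.048 m/s.
Transfer speeds (vis-viva v² = GM(2/r − 1/a_t)): v₁ᵗ = 1021.9 m/s, v₂ᵗ = 103.28 m/s.
(a) ΔV₁ = |v₁ᵗ − v₁| ≈ 263.7 m/s = 263.7 m/s.
(b) ΔV₂ = |v₂ − v₂ᵗ| ≈ 137.8 m/s = 137.8 m/s.
(c) ΔV_total = ΔV₁ + ΔV₂ ≈ 401.4 m/s = 401.4 m/s.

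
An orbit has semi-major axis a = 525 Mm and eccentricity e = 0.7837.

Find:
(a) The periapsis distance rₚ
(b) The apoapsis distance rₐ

Convert to SI: a = 525 Mm = 5.25e+08 m.
(a) rₚ = a(1 − e) = 5.25e+08 · (1 − 0.7837) = 5.25e+08 · 0.2163 ≈ 1.136e+08 m = 113.6 Mm.
(b) rₐ = a(1 + e) = 5.25e+08 · (1 + 0.7837) = 5.25e+08 · 1.7837 ≈ 9.364e+08 m = 936.4 Mm.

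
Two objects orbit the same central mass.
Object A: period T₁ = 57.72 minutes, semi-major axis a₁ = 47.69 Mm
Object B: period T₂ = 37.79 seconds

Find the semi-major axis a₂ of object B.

Convert to SI: T₁ = 57.72 minutes = 3463.2 s; a₁ = 47.69 Mm = 4.769e+07 m.
Kepler's third law: (T₁/T₂)² = (a₁/a₂)³ ⇒ a₂ = a₁ · (T₂/T₁)^(2/3).
T₂/T₁ = 37.79 / 3463.2 = 0.0109119.
a₂ = 4.769e+07 · (0.0109119)^(2/3) m ≈ 2.346e+06 m = 2.346 Mm.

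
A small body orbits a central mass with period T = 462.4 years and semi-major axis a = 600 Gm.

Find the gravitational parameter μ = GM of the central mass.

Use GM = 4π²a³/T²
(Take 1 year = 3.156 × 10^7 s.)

Convert to SI: T = 462.4 years = 1.45933e+10 s; a = 600 Gm = 6e+11 m.
GM = 4π² · a³ / T².
GM = 4π² · (6e+11)³ / (1.45933e+10)² m³/s² ≈ 4.004e+16 m³/s² = 4.004 × 10^16 m³/s².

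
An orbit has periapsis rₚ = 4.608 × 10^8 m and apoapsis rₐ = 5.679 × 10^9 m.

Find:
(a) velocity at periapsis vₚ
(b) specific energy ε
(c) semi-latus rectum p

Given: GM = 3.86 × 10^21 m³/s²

(a) With a = (rₚ + rₐ)/2 = 3.0699e+09 m, vₚ = √(GM (2/rₚ − 1/a)) = √(3.86e+21 · (2/4.608e+08 − 1/3.0699e+09)) m/s ≈ 3.937e+06 m/s
(b) With a = (rₚ + rₐ)/2 = 3.0699e+09 m, ε = −GM/(2a) = −3.86e+21/(2 · 3.0699e+09) J/kg ≈ -6.287e+11 J/kg
(c) From a = (rₚ + rₐ)/2 = 3.0699e+09 m and e = (rₐ − rₚ)/(rₐ + rₚ) = 0.849897, p = a(1 − e²) = 3.0699e+09 · (1 − (0.849897)²) ≈ 8.524e+08 m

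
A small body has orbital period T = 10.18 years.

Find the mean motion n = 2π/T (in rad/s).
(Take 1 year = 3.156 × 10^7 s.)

Convert to SI: T = 10.18 years = 3.21281e+08 s.
n = 2π / T.
n = 2π / 3.21281e+08 s ≈ 1.956e-08 rad/s.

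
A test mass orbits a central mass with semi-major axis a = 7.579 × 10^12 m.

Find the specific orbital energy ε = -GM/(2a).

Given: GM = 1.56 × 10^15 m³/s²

ε = −GM / (2a).
ε = −1.56e+15 / (2 · 7.579e+12) J/kg ≈ -102.9 J/kg = -102.9 J/kg.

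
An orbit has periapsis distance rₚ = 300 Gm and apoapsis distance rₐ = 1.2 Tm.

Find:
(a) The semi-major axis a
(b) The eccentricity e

Convert to SI: rₚ = 300 Gm = 3e+11 m; rₐ = 1.2 Tm = 1.2e+12 m.
(a) a = (rₚ + rₐ) / 2 = (3e+11 + 1.2e+12) / 2 ≈ 7.5e+11 m = 750 Gm.
(b) e = (rₐ − rₚ) / (rₐ + rₚ) = (1.2e+12 − 3e+11) / (1.2e+12 + 3e+11) ≈ 0.6.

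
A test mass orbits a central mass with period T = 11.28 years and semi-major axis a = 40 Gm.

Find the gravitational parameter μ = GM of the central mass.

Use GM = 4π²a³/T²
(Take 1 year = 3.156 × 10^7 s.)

Convert to SI: T = 11.28 years = 3.55997e+08 s; a = 40 Gm = 4e+10 m.
GM = 4π² · a³ / T².
GM = 4π² · (4e+10)³ / (3.55997e+08)² m³/s² ≈ 1.994e+16 m³/s² = 1.994 × 10^16 m³/s².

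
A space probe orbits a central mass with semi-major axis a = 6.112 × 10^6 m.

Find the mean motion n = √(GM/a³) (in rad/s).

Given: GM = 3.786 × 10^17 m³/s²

n = √(GM / a³).
n = √(3.786e+17 / (6.112e+06)³) rad/s ≈ 0.04072 rad/s.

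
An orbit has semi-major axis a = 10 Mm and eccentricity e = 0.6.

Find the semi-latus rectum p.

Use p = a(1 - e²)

Convert to SI: a = 10 Mm = 1e+07 m.
p = a (1 − e²).
p = 1e+07 · (1 − (0.6)²) = 1e+07 · 0.64 ≈ 6.4e+06 m = 6.4 Mm.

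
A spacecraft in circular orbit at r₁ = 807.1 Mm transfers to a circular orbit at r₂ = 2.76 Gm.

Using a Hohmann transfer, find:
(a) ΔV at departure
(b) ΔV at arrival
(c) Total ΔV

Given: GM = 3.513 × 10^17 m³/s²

Convert to SI: r₁ = 807.1 Mm = 8.071e+08 m; r₂ = 2.76 Gm = 2.76e+09 m.
Transfer semi-major axis: a_t = (r₁ + r₂)/2 = (8.071e+08 + 2.76e+09)/2 = 1.78355e+09 m.
Circular speeds: v₁ = √(GM/r₁) = 20862.9 m/s, v₂ = √(GM/r₂) = 11282 m/s.
Transfer speeds (vis-viva v² = GM(2/r − 1/a_t)): v₁ᵗ = 25953 m/s, v₂ᵗ = 7589.37 m/s.
(a) ΔV₁ = |v₁ᵗ − v₁| ≈ 5090 m/s = 5.09 km/s.
(b) ΔV₂ = |v₂ − v₂ᵗ| ≈ 3693 m/s = 3.693 km/s.
(c) ΔV_total = ΔV₁ + ΔV₂ ≈ 8783 m/s = 8.783 km/s.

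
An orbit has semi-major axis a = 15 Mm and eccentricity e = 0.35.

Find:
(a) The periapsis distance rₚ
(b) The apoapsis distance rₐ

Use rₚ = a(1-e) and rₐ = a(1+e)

Convert to SI: a = 15 Mm = 1.5e+07 m.
(a) rₚ = a(1 − e) = 1.5e+07 · (1 − 0.35) = 1.5e+07 · 0.65 ≈ 9.75e+06 m = 9.75 Mm.
(b) rₐ = a(1 + e) = 1.5e+07 · (1 + 0.35) = 1.5e+07 · 1.35 ≈ 2.025e+07 m = 20.25 Mm.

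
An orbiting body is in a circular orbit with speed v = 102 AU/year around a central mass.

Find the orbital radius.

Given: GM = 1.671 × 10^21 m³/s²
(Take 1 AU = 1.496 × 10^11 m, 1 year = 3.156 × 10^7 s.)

Convert to SI: v = 102 AU/year = 483498 m/s.
For a circular orbit, v² = GM / r, so r = GM / v².
r = 1.671e+21 / (483498)² m ≈ 7.148e+09 m = 0.04778 AU.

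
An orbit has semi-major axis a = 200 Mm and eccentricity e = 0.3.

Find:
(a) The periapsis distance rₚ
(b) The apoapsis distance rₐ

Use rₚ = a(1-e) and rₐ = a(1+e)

Convert to SI: a = 200 Mm = 2e+08 m.
(a) rₚ = a(1 − e) = 2e+08 · (1 − 0.3) = 2e+08 · 0.7 ≈ 1.4e+08 m = 140 Mm.
(b) rₐ = a(1 + e) = 2e+08 · (1 + 0.3) = 2e+08 · 1.3 ≈ 2.6e+08 m = 260 Mm.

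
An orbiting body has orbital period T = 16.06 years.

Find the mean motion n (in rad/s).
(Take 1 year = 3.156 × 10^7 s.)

Convert to SI: T = 16.06 years = 5.06854e+08 s.
n = 2π / T.
n = 2π / 5.06854e+08 s ≈ 1.24e-08 rad/s.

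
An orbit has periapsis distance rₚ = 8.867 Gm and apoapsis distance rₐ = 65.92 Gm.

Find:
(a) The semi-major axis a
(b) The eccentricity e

Convert to SI: rₚ = 8.867 Gm = 8.867e+09 m; rₐ = 65.92 Gm = 6.592e+10 m.
(a) a = (rₚ + rₐ) / 2 = (8.867e+09 + 6.592e+10) / 2 ≈ 3.739e+10 m = 37.39 Gm.
(b) e = (rₐ − rₚ) / (rₐ + rₚ) = (6.592e+10 − 8.867e+09) / (6.592e+10 + 8.867e+09) ≈ 0.7629.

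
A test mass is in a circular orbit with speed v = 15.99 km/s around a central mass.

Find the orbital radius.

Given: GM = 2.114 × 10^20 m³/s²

Convert to SI: v = 15.99 km/s = 15990 m/s.
For a circular orbit, v² = GM / r, so r = GM / v².
r = 2.114e+20 / (15990)² m ≈ 8.268e+11 m = 826.8 Gm.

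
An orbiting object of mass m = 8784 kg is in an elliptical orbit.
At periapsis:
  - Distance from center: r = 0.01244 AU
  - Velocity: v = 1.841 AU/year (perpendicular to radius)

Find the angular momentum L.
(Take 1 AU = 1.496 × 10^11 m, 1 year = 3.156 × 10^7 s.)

Convert to SI: r = 0.01244 AU = 1.86102e+09 m; v = 1.841 AU/year = 8726.67 m/s.
Since v is perpendicular to r, L = m · v · r.
L = 8784 · 8726.67 · 1.86102e+09 kg·m²/s ≈ 1.427e+17 kg·m²/s.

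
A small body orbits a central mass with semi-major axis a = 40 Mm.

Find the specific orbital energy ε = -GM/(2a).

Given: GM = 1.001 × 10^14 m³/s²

Convert to SI: a = 40 Mm = 4e+07 m.
ε = −GM / (2a).
ε = −1.001e+14 / (2 · 4e+07) J/kg ≈ -1.251e+06 J/kg = -1.251 MJ/kg.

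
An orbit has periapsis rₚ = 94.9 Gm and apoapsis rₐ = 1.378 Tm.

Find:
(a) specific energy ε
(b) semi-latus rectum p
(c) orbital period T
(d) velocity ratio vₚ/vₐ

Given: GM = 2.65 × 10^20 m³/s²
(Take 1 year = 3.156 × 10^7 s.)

Convert to SI: rₚ = 94.9 Gm = 9.49e+10 m; rₐ = 1.378 Tm = 1.378e+12 m.
(a) With a = (rₚ + rₐ)/2 = 7.3645e+11 m, ε = −GM/(2a) = −2.65e+20/(2 · 7.3645e+11) J/kg ≈ -1.799e+08 J/kg
(b) From a = (rₚ + rₐ)/2 = 7.3645e+11 m and e = (rₐ − rₚ)/(rₐ + rₚ) = 0.871139, p = a(1 − e²) = 7.3645e+11 · (1 − (0.871139)²) ≈ 1.776e+11 m
(c) With a = (rₚ + rₐ)/2 = 7.3645e+11 m, T = 2π √(a³/GM) = 2π √((7.3645e+11)³/2.65e+20) s ≈ 2.439e+08 s
(d) Conservation of angular momentum (rₚvₚ = rₐvₐ) gives vₚ/vₐ = rₐ/rₚ = 1.378e+12/9.49e+10 ≈ 14.52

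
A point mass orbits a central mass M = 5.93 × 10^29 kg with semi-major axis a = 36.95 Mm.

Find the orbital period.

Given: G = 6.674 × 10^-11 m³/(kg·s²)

Convert to SI: a = 36.95 Mm = 3.695e+07 m.
GM = G · M = 6.674e-11 · 5.93e+29 = 3.95768e+19 m³/s².
Kepler's third law: T = 2π √(a³ / GM).
Substituting a = 3.695e+07 m and GM = 3.95768e+19 m³/s²:
T = 2π √((3.695e+07)³ / 3.95768e+19) s
T ≈ 224.3 s = 3.739 minutes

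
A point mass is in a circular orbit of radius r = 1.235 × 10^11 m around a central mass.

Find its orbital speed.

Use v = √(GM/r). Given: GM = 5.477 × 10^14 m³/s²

For a circular orbit, gravity supplies the centripetal force, so v = √(GM / r).
v = √(5.477e+14 / 1.235e+11) m/s ≈ 66.59 m/s = 66.59 m/s.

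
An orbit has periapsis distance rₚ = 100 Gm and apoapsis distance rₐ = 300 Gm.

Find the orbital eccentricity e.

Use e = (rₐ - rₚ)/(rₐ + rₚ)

Convert to SI: rₚ = 100 Gm = 1e+11 m; rₐ = 300 Gm = 3e+11 m.
e = (rₐ − rₚ) / (rₐ + rₚ).
e = (3e+11 − 1e+11) / (3e+11 + 1e+11) = 2e+11 / 4e+11 ≈ 0.5.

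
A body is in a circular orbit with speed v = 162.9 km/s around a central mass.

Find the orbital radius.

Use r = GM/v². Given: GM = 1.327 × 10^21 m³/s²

Convert to SI: v = 162.9 km/s = 162900 m/s.
For a circular orbit, v² = GM / r, so r = GM / v².
r = 1.327e+21 / (162900)² m ≈ 5.001e+10 m = 50.01 Gm.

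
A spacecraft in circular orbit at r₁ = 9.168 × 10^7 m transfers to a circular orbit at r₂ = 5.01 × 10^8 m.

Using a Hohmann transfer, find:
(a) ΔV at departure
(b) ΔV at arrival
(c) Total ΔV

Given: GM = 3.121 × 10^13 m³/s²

Transfer semi-major axis: a_t = (r₁ + r₂)/2 = (9.168e+07 + 5.01e+08)/2 = 2.9634e+08 m.
Circular speeds: v₁ = √(GM/r₁) = 583.458 m/s, v₂ = √(GM/r₂) = 249.59 m/s.
Transfer speeds (vis-viva v² = GM(2/r − 1/a_t)): v₁ᵗ = 758.636 m/s, v₂ᵗ = 138.826 m/s.
(a) ΔV₁ = |v₁ᵗ − v₁| ≈ 175.2 m/s = 175.2 m/s.
(b) ΔV₂ = |v₂ − v₂ᵗ| ≈ 110.8 m/s = 110.8 m/s.
(c) ΔV_total = ΔV₁ + ΔV₂ ≈ 285.9 m/s = 285.9 m/s.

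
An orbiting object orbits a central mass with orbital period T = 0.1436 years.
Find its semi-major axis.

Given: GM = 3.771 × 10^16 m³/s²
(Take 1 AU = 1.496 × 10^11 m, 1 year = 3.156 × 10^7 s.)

Convert to SI: T = 0.1436 years = 4.53202e+06 s.
Invert Kepler's third law: a = (GM · T² / (4π²))^(1/3).
Substituting T = 4.53202e+06 s and GM = 3.771e+16 m³/s²:
a = (3.771e+16 · (4.53202e+06)² / (4π²))^(1/3) m
a ≈ 2.697e+09 m = 0.01803 AU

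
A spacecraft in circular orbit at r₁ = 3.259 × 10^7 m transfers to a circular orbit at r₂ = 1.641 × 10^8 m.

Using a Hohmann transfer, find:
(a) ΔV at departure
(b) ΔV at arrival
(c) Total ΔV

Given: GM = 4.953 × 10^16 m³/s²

Transfer semi-major axis: a_t = (r₁ + r₂)/2 = (3.259e+07 + 1.641e+08)/2 = 9.8345e+07 m.
Circular speeds: v₁ = √(GM/r₁) = 38984.5 m/s, v₂ = √(GM/r₂) = 17373.2 m/s.
Transfer speeds (vis-viva v² = GM(2/r − 1/a_t)): v₁ᵗ = 50358.2 m/s, v₂ᵗ = 10001.1 m/s.
(a) ΔV₁ = |v₁ᵗ − v₁| ≈ 1.137e+04 m/s = 11.37 km/s.
(b) ΔV₂ = |v₂ − v₂ᵗ| ≈ 7372 m/s = 7.372 km/s.
(c) ΔV_total = ΔV₁ + ΔV₂ ≈ 1.875e+04 m/s = 18.75 km/s.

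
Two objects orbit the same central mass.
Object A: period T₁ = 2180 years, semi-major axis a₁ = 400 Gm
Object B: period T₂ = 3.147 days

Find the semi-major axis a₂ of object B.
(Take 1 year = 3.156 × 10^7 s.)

Convert to SI: T₁ = 2180 years = 6.88008e+10 s; a₁ = 400 Gm = 4e+11 m; T₂ = 3.147 days = 271901 s.
Kepler's third law: (T₁/T₂)² = (a₁/a₂)³ ⇒ a₂ = a₁ · (T₂/T₁)^(2/3).
T₂/T₁ = 271901 / 6.88008e+10 = 3.952e-06.
a₂ = 4e+11 · (3.952e-06)^(2/3) m ≈ 9.999e+07 m = 99.99 Mm.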